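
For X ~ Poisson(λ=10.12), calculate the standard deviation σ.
3.1812

We have X ~ Poisson(λ=10.12).

For a Poisson distribution with λ=10.12:
σ = √Var(X) = 3.1812

The standard deviation is the square root of the variance.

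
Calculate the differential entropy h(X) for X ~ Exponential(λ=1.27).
0.7610 nats

We have X ~ Exponential(λ=1.27).

The differential entropy measures the uncertainty or information content of the distribution.

For an Exponential distribution with λ=1.27:
h(X) = 0.7610 nats

(In bits, this would be 1.0979 bits.)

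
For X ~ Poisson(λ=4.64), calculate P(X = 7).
0.088730

We have X ~ Poisson(λ=4.64).

For a Poisson distribution, the PMF gives us the probability of each outcome.

Using the PMF formula:
P(X = 7) = 0.088730

Rounded to 4 decimal places: 0.0887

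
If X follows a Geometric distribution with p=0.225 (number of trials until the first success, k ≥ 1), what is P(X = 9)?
0.029282

We have X ~ Geometric(p=0.225) (number of trials until the first success, k ≥ 1).

For a Geometric distribution, the PMF gives us the probability of each outcome.

Using the PMF formula:
P(X = 9) = 0.029282

Rounded to 4 decimal places: 0.0293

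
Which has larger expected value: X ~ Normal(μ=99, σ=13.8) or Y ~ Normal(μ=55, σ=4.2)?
X has larger mean (99.0000 > 55.0000)

Compute the expected value for each distribution:

X ~ Normal(μ=99, σ=13.8):
E[X] = 99.0000

Y ~ Normal(μ=55, σ=4.2):
E[Y] = 55.0000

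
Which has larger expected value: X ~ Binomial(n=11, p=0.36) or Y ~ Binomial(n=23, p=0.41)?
Y has larger mean (9.4300 > 3.9600)

Compute the expected value for each distribution:

X ~ Binomial(n=11, p=0.36):
E[X] = 3.9600

Y ~ Binomial(n=23, p=0.41):
E[Y] = 9.4300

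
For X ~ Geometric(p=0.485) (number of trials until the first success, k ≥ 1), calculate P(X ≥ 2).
0.515000

We have X ~ Geometric(p=0.485) (number of trials until the first success, k ≥ 1).

For discrete distributions, P(X ≥ 2) = 1 - P(X ≤ 1).

P(X ≤ 1) = 0.485000
P(X ≥ 2) = 1 - 0.485000 = 0.515000

So there's approximately a 51.5% chance that X is at least 2.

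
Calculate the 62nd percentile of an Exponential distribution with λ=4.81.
0.2012

We have X ~ Exponential(λ=4.81).

We want to find x such that P(X ≤ x) = 0.62.

This is the 62nd percentile, which means 62% of values fall below this point.

Using the inverse CDF (quantile function):
x = F⁻¹(0.62) = 0.2012

Verification: P(X ≤ 0.2012) = 0.62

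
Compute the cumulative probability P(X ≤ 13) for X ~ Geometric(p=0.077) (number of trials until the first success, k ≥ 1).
0.647124

We have X ~ Geometric(p=0.077) (number of trials until the first success, k ≥ 1).

The CDF gives us P(X ≤ k).

Using the CDF:
P(X ≤ 13) = 0.647124

This means there's approximately a 64.7% chance that X is at most 13.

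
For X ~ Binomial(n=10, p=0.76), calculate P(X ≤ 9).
0.935711

We have X ~ Binomial(n=10, p=0.76).

The CDF gives us P(X ≤ k).

Using the CDF:
P(X ≤ 9) = 0.935711

This means there's approximately a 93.6% chance that X is at most 9.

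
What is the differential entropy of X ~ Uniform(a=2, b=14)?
2.4849 nats

We have X ~ Uniform(a=2, b=14).

The differential entropy measures the uncertainty or information content of the distribution.

For a Uniform distribution with a=2, b=14:
h(X) = 2.4849 nats

(In bits, this would be 3.5850 bits.)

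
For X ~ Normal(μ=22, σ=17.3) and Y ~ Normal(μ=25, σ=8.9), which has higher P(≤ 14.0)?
X has higher probability (P(X ≤ 14.0) = 0.3219 > P(Y ≤ 14.0) = 0.1082)

Compute P(≤ 14.0) for each distribution:

X ~ Normal(μ=22, σ=17.3):
P(X ≤ 14.0) = 0.3219

Y ~ Normal(μ=25, σ=8.9):
P(Y ≤ 14.0) = 0.1082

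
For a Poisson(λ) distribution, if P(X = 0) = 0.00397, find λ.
λ = 5.5290

For a Poisson(λ) distribution, the PMF at 0 is:
P(X = 0) = λ^0 e^(-λ) / 0! = e^(-λ)

Given P(X = 0) = 0.00397:
e^(-λ) = 0.00397
-λ = ln(0.00397)
λ = -ln(0.00397) = 5.5290

Verification: e^(-5.5290) = 0.00397 ✓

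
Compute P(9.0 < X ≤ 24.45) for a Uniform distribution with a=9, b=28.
0.813158

We have X ~ Uniform(a=9, b=28).

To find P(9.0 < X ≤ 24.45), we use:
P(9.0 < X ≤ 24.45) = P(X ≤ 24.45) - P(X ≤ 9.0)
                 = F(24.45) - F(9.0)
                 = 0.813158 - 0.000000
                 = 0.813158

So there's approximately a 81.3% chance that X falls in this range.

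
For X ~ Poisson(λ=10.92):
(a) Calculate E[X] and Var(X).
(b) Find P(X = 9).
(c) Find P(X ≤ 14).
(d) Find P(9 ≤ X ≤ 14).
(a) E[X] = 10.9200, Var(X) = 10.9200
(b) P(X = 9) = 0.110089
(c) P(X ≤ 14) = 0.859800
(d) P(9 ≤ X ≤ 14) = 0.620634

We have X ~ Poisson(λ=10.92).

(a) Moments:
E[X] = 10.9200
Var(X) = 10.9200
σ = √Var(X) = 3.3045

(b) Point probability using PMF:
P(X = 9) = 0.110089

(c) Cumulative probability using CDF:
P(X ≤ 14) = F(14) = 0.859800

(d) Range probability:
P(9 ≤ X ≤ 14) = P(X ≤ 14) - P(X ≤ 8)
                   = F(14) - F(8)
                   = 0.859800 - 0.239166
                   = 0.620634

This means approximately 62.1% of outcomes fall in the interval [9, 14].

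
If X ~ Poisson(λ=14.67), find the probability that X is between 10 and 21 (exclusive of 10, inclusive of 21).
0.820704

We have X ~ Poisson(λ=14.67).

To find P(10 < X ≤ 21), we use:
P(10 < X ≤ 21) = P(X ≤ 21) - P(X ≤ 10)
                 = F(21) - F(10)
                 = 0.956111 - 0.135407
                 = 0.820704

So there's approximately a 82.1% chance that X falls in this range.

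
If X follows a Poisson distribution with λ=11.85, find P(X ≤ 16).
0.906649

We have X ~ Poisson(λ=11.85).

The CDF gives us P(X ≤ k).

Using the CDF:
P(X ≤ 16) = 0.906649

This means there's approximately a 90.7% chance that X is at most 16.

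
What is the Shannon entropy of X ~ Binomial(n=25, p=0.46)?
2.3318 nats

We have X ~ Binomial(n=25, p=0.46).

The Shannon entropy measures the uncertainty or information content of the distribution.

For a Binomial distribution with n=25, p=0.46:
H(X) = 2.3318 nats

(In bits, this would be 3.3640 bits.)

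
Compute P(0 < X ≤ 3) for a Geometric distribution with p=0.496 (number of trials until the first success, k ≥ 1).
0.871976

We have X ~ Geometric(p=0.496) (number of trials until the first success, k ≥ 1).

To find P(0 < X ≤ 3), we use:
P(0 < X ≤ 3) = P(X ≤ 3) - P(X ≤ 0)
                 = F(3) - F(0)
                 = 0.871976 - 0.000000
                 = 0.871976

So there's approximately a 87.2% chance that X falls in this range.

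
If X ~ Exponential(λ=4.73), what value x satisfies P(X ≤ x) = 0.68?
0.2409

We have X ~ Exponential(λ=4.73).

We want to find x such that P(X ≤ x) = 0.68.

This is the 68th percentile, which means 68% of values fall below this point.

Using the inverse CDF (quantile function):
x = F⁻¹(0.68) = 0.2409

Verification: P(X ≤ 0.2409) = 0.68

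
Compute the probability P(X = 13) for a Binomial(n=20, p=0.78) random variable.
0.076490

We have X ~ Binomial(n=20, p=0.78).

For a Binomial distribution, the PMF gives us the probability of each outcome.

Using the PMF formula:
P(X = 13) = 0.076490

Rounded to 4 decimal places: 0.0765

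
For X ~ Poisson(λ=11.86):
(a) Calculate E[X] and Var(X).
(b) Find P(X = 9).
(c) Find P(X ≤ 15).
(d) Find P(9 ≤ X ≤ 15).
(a) E[X] = 11.8600, Var(X) = 11.8600
(b) P(X = 9) = 0.090420
(c) P(X ≤ 15) = 0.854372
(d) P(9 ≤ X ≤ 15) = 0.689955

We have X ~ Poisson(λ=11.86).

(a) Moments:
E[X] = 11.8600
Var(X) = 11.8600
σ = √Var(X) = 3.4438

(b) Point probability using PMF:
P(X = 9) = 0.090420

(c) Cumulative probability using CDF:
P(X ≤ 15) = F(15) = 0.854372

(d) Range probability:
P(9 ≤ X ≤ 15) = P(X ≤ 15) - P(X ≤ 8)
                   = F(15) - F(8)
                   = 0.854372 - 0.164417
                   = 0.689955

This means approximately 69.0% of outcomes fall in the interval [9, 15].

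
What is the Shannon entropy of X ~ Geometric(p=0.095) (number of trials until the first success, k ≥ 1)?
3.3048 nats

We have X ~ Geometric(p=0.095) (number of trials until the first success, k ≥ 1).

The Shannon entropy measures the uncertainty or information content of the distribution.

For a Geometric distribution with p=0.095 (number of trials until the first success, k ≥ 1):
H(X) = 3.3048 nats

(In bits, this would be 4.7678 bits.)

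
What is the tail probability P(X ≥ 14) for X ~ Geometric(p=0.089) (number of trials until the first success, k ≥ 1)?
0.297673

We have X ~ Geometric(p=0.089) (number of trials until the first success, k ≥ 1).

For discrete distributions, P(X ≥ 14) = 1 - P(X ≤ 13).

P(X ≤ 13) = 0.702327
P(X ≥ 14) = 1 - 0.702327 = 0.297673

So there's approximately a 29.8% chance that X is at least 14.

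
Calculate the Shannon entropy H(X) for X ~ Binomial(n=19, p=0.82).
1.9179 nats

We have X ~ Binomial(n=19, p=0.82).

The Shannon entropy measures the uncertainty or information content of the distribution.

For a Binomial distribution with n=19, p=0.82:
H(X) = 1.9179 nats

(In bits, this would be 2.7670 bits.)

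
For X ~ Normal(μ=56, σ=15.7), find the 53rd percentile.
57.1817

We have X ~ Normal(μ=56, σ=15.7).

We want to find x such that P(X ≤ x) = 0.53.

This is the 53rd percentile, which means 53% of values fall below this point.

Using the inverse CDF (quantile function):
x = F⁻¹(0.53) = 57.1817

Verification: P(X ≤ 57.1817) = 0.53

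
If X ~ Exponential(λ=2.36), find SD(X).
0.4237

We have X ~ Exponential(λ=2.36).

For an Exponential distribution with λ=2.36:
σ = √Var(X) = 0.4237

The standard deviation is the square root of the variance.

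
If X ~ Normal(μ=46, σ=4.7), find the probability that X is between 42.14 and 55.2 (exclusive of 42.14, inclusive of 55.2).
0.769108

We have X ~ Normal(μ=46, σ=4.7).

To find P(42.14 < X ≤ 55.2), we use:
P(42.14 < X ≤ 55.2) = P(X ≤ 55.2) - P(X ≤ 42.14)
                 = F(55.2) - F(42.14)
                 = 0.974853 - 0.205744
                 = 0.769108

So there's approximately a 76.9% chance that X falls in this range.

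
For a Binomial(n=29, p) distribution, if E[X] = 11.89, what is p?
p = 0.41

For a Binomial(n, p) distribution:
E[X] = n × p

Given n = 29 and E[X] = 11.89:
11.89 = 29 × p
p = 11.89 / 29 = 0.41

Verification: Binomial(29, 0.41) has E[X] = 11.89 ✓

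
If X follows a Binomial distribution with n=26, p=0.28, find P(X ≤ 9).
0.834668

We have X ~ Binomial(n=26, p=0.28).

The CDF gives us P(X ≤ k).

Using the CDF:
P(X ≤ 9) = 0.834668

This means there's approximately a 83.5% chance that X is at most 9.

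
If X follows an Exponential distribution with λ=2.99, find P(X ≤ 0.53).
0.794991

We have X ~ Exponential(λ=2.99).

The CDF gives us P(X ≤ k).

Using the CDF:
P(X ≤ 0.53) = 0.794991

This means there's approximately a 79.5% chance that X is at most 0.53.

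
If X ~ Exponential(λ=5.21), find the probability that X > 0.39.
0.131086

We have X ~ Exponential(λ=5.21).

P(X > 0.39) = 1 - P(X ≤ 0.39)
                = 1 - F(0.39)
                = 1 - 0.868914
                = 0.131086

So there's approximately a 13.1% chance that X exceeds 0.39.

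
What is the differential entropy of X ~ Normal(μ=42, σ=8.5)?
3.5590 nats

We have X ~ Normal(μ=42, σ=8.5).

The differential entropy measures the uncertainty or information content of the distribution.

For a Normal distribution with μ=42, σ=8.5:
h(X) = 3.5590 nats

(In bits, this would be 5.1346 bits.)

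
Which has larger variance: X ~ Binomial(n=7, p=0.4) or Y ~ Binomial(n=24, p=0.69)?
Y has larger variance (5.1336 > 1.6800)

Compute the variance for each distribution:

X ~ Binomial(n=7, p=0.4):
Var(X) = 1.6800

Y ~ Binomial(n=24, p=0.69):
Var(Y) = 5.1336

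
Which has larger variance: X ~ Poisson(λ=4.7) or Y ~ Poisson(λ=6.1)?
Y has larger variance (6.1000 > 4.7000)

Compute the variance for each distribution:

X ~ Poisson(λ=4.7):
Var(X) = 4.7000

Y ~ Poisson(λ=6.1):
Var(Y) = 6.1000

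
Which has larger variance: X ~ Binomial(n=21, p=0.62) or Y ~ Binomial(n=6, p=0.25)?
X has larger variance (4.9476 > 1.1250)

Compute the variance for each distribution:

X ~ Binomial(n=21, p=0.62):
Var(X) = 4.9476

Y ~ Binomial(n=6, p=0.25):
Var(Y) = 1.1250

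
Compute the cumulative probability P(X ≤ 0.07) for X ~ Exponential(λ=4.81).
0.285877

We have X ~ Exponential(λ=4.81).

The CDF gives us P(X ≤ k).

Using the CDF:
P(X ≤ 0.07) = 0.285877

This means there's approximately a 28.6% chance that X is at most 0.07.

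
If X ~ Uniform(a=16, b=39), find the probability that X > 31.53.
0.324783

We have X ~ Uniform(a=16, b=39).

P(X > 31.53) = 1 - P(X ≤ 31.53)
                = 1 - F(31.53)
                = 1 - 0.675217
                = 0.324783

So there's approximately a 32.5% chance that X exceeds 31.53.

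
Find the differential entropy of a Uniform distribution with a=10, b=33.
3.1355 nats

We have X ~ Uniform(a=10, b=33).

The differential entropy measures the uncertainty or information content of the distribution.

For a Uniform distribution with a=10, b=33:
h(X) = 3.1355 nats

(In bits, this would be 4.5236 bits.)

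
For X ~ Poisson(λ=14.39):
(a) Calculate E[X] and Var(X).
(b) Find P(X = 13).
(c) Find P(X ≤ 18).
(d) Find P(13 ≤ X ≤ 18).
(a) E[X] = 14.3900, Var(X) = 14.3900
(b) P(X = 13) = 0.102568
(c) P(X ≤ 18) = 0.859824
(d) P(13 ≤ X ≤ 18) = 0.538642

We have X ~ Poisson(λ=14.39).

(a) Moments:
E[X] = 14.3900
Var(X) = 14.3900
σ = √Var(X) = 3.7934

(b) Point probability using PMF:
P(X = 13) = 0.102568

(c) Cumulative probability using CDF:
P(X ≤ 18) = F(18) = 0.859824

(d) Range probability:
P(13 ≤ X ≤ 18) = P(X ≤ 18) - P(X ≤ 12)
                   = F(18) - F(12)
                   = 0.859824 - 0.321181
                   = 0.538642

This means approximately 53.9% of outcomes fall in the interval [13, 18].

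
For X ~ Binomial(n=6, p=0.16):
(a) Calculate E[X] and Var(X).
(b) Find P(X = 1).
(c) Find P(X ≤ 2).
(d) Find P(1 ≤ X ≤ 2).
(a) E[X] = 0.9600, Var(X) = 0.8064
(b) P(X = 1) = 0.401483
(c) P(X ≤ 2) = 0.943964
(d) P(1 ≤ X ≤ 2) = 0.592666

We have X ~ Binomial(n=6, p=0.16).

(a) Moments:
E[X] = 0.9600
Var(X) = 0.8064
σ = √Var(X) = 0.8980

(b) Point probability using PMF:
P(X = 1) = 0.401483

(c) Cumulative probability using CDF:
P(X ≤ 2) = F(2) = 0.943964

(d) Range probability:
P(1 ≤ X ≤ 2) = P(X ≤ 2) - P(X ≤ 0)
                   = F(2) - F(0)
                   = 0.943964 - 0.351298
                   = 0.592666

This means approximately 59.3% of outcomes fall in the interval [1, 2].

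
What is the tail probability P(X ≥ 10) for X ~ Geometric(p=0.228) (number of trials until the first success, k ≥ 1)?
0.097399

We have X ~ Geometric(p=0.228) (number of trials until the first success, k ≥ 1).

For discrete distributions, P(X ≥ 10) = 1 - P(X ≤ 9).

P(X ≤ 9) = 0.902601
P(X ≥ 10) = 1 - 0.902601 = 0.097399

So there's approximately a 9.7% chance that X is at least 10.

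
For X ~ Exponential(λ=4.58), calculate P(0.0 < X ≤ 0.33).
0.779399

We have X ~ Exponential(λ=4.58).

To find P(0.0 < X ≤ 0.33), we use:
P(0.0 < X ≤ 0.33) = P(X ≤ 0.33) - P(X ≤ 0.0)
                 = F(0.33) - F(0.0)
                 = 0.779399 - 0.000000
                 = 0.779399

So there's approximately a 77.9% chance that X falls in this range.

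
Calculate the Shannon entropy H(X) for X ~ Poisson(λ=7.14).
2.3891 nats

We have X ~ Poisson(λ=7.14).

The Shannon entropy measures the uncertainty or information content of the distribution.

For a Poisson distribution with λ=7.14:
H(X) = 2.3891 nats

(In bits, this would be 3.4467 bits.)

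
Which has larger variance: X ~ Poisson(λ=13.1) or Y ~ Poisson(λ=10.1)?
X has larger variance (13.1000 > 10.1000)

Compute the variance for each distribution:

X ~ Poisson(λ=13.1):
Var(X) = 13.1000

Y ~ Poisson(λ=10.1):
Var(Y) = 10.1000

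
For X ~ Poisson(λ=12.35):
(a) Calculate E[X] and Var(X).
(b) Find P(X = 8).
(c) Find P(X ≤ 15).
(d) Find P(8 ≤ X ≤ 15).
(a) E[X] = 12.3500, Var(X) = 12.3500
(b) P(X = 8) = 0.058114
(c) P(X ≤ 15) = 0.817994
(d) P(8 ≤ X ≤ 15) = 0.742702

We have X ~ Poisson(λ=12.35).

(a) Moments:
E[X] = 12.3500
Var(X) = 12.3500
σ = √Var(X) = 3.5143

(b) Point probability using PMF:
P(X = 8) = 0.058114

(c) Cumulative probability using CDF:
P(X ≤ 15) = F(15) = 0.817994

(d) Range probability:
P(8 ≤ X ≤ 15) = P(X ≤ 15) - P(X ≤ 7)
                   = F(15) - F(7)
                   = 0.817994 - 0.075292
                   = 0.742702

This means approximately 74.3% of outcomes fall in the interval [8, 15].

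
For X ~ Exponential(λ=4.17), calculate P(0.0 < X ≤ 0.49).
0.870400

We have X ~ Exponential(λ=4.17).

To find P(0.0 < X ≤ 0.49), we use:
P(0.0 < X ≤ 0.49) = P(X ≤ 0.49) - P(X ≤ 0.0)
                 = F(0.49) - F(0.0)
                 = 0.870400 - 0.000000
                 = 0.870400

So there's approximately a 87.0% chance that X falls in this range.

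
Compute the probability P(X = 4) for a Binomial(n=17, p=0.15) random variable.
0.145676

We have X ~ Binomial(n=17, p=0.15).

For a Binomial distribution, the PMF gives us the probability of each outcome.

Using the PMF formula:
P(X = 4) = 0.145676

Rounded to 4 decimal places: 0.1457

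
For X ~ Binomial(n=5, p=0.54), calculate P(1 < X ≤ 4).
0.812596

We have X ~ Binomial(n=5, p=0.54).

To find P(1 < X ≤ 4), we use:
P(1 < X ≤ 4) = P(X ≤ 4) - P(X ≤ 1)
                 = F(4) - F(1)
                 = 0.954083 - 0.141488
                 = 0.812596

So there's approximately a 81.3% chance that X falls in this range.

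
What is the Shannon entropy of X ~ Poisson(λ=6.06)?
2.3045 nats

We have X ~ Poisson(λ=6.06).

The Shannon entropy measures the uncertainty or information content of the distribution.

For a Poisson distribution with λ=6.06:
H(X) = 2.3045 nats

(In bits, this would be 3.3246 bits.)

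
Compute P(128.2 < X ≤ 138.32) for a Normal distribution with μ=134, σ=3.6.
0.831353

We have X ~ Normal(μ=134, σ=3.6).

To find P(128.2 < X ≤ 138.32), we use:
P(128.2 < X ≤ 138.32) = P(X ≤ 138.32) - P(X ≤ 128.2)
                 = F(138.32) - F(128.2)
                 = 0.884930 - 0.053578
                 = 0.831353

So there's approximately a 83.1% chance that X falls in this range.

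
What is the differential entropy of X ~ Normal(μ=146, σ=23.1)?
4.5588 nats

We have X ~ Normal(μ=146, σ=23.1).

The differential entropy measures the uncertainty or information content of the distribution.

For a Normal distribution with μ=146, σ=23.1:
h(X) = 4.5588 nats

(In bits, this would be 6.5769 bits.)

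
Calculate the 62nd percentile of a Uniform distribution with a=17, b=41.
31.8800

We have X ~ Uniform(a=17, b=41).

We want to find x such that P(X ≤ x) = 0.62.

This is the 62nd percentile, which means 62% of values fall below this point.

Using the inverse CDF (quantile function):
x = F⁻¹(0.62) = 31.8800

Verification: P(X ≤ 31.8800) = 0.62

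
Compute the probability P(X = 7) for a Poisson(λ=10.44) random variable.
0.078422

We have X ~ Poisson(λ=10.44).

For a Poisson distribution, the PMF gives us the probability of each outcome.

Using the PMF formula:
P(X = 7) = 0.078422

Rounded to 4 decimal places: 0.0784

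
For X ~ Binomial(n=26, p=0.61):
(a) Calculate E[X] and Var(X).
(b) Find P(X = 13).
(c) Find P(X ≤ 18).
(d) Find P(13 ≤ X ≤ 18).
(a) E[X] = 15.8600, Var(X) = 6.1854
(b) P(X = 13) = 0.081318
(c) P(X ≤ 18) = 0.856326
(d) P(13 ≤ X ≤ 18) = 0.766671

We have X ~ Binomial(n=26, p=0.61).

(a) Moments:
E[X] = 15.8600
Var(X) = 6.1854
σ = √Var(X) = 2.4870

(b) Point probability using PMF:
P(X = 13) = 0.081318

(c) Cumulative probability using CDF:
P(X ≤ 18) = F(18) = 0.856326

(d) Range probability:
P(13 ≤ X ≤ 18) = P(X ≤ 18) - P(X ≤ 12)
                   = F(18) - F(12)
                   = 0.856326 - 0.089656
                   = 0.766671

This means approximately 76.7% of outcomes fall in the interval [13, 18].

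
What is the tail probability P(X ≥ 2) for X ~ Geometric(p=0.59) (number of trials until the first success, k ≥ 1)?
0.410000

We have X ~ Geometric(p=0.59) (number of trials until the first success, k ≥ 1).

For discrete distributions, P(X ≥ 2) = 1 - P(X ≤ 1).

P(X ≤ 1) = 0.590000
P(X ≥ 2) = 1 - 0.590000 = 0.410000

So there's approximately a 41.0% chance that X is at least 2.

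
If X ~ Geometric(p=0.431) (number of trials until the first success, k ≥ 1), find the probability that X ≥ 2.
0.569000

We have X ~ Geometric(p=0.431) (number of trials until the first success, k ≥ 1).

For discrete distributions, P(X ≥ 2) = 1 - P(X ≤ 1).

P(X ≤ 1) = 0.431000
P(X ≥ 2) = 1 - 0.431000 = 0.569000

So there's approximately a 56.9% chance that X is at least 2.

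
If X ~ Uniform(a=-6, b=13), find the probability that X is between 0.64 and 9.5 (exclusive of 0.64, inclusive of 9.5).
0.466316

We have X ~ Uniform(a=-6, b=13).

To find P(0.64 < X ≤ 9.5), we use:
P(0.64 < X ≤ 9.5) = P(X ≤ 9.5) - P(X ≤ 0.64)
                 = F(9.5) - F(0.64)
                 = 0.815789 - 0.349474
                 = 0.466316

So there's approximately a 46.6% chance that X falls in this range.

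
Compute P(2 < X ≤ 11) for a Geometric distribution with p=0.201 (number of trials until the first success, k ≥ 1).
0.553675

We have X ~ Geometric(p=0.201) (number of trials until the first success, k ≥ 1).

To find P(2 < X ≤ 11), we use:
P(2 < X ≤ 11) = P(X ≤ 11) - P(X ≤ 2)
                 = F(11) - F(2)
                 = 0.915274 - 0.361599
                 = 0.553675

So there's approximately a 55.4% chance that X falls in this range.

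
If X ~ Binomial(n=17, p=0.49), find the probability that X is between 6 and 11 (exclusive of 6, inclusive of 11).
0.751179

We have X ~ Binomial(n=17, p=0.49).

To find P(6 < X ≤ 11), we use:
P(6 < X ≤ 11) = P(X ≤ 11) - P(X ≤ 6)
                 = F(11) - F(6)
                 = 0.938934 - 0.187756
                 = 0.751179

So there's approximately a 75.1% chance that X falls in this range.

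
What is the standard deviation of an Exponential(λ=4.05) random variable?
0.2469

We have X ~ Exponential(λ=4.05).

For an Exponential distribution with λ=4.05:
σ = √Var(X) = 0.2469

The standard deviation is the square root of the variance.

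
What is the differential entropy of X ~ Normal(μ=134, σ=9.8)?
3.7013 nats

We have X ~ Normal(μ=134, σ=9.8).

The differential entropy measures the uncertainty or information content of the distribution.

For a Normal distribution with μ=134, σ=9.8:
h(X) = 3.7013 nats

(In bits, this would be 5.3399 bits.)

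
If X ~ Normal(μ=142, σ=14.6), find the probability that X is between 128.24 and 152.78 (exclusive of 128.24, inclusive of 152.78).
0.596874

We have X ~ Normal(μ=142, σ=14.6).

To find P(128.24 < X ≤ 152.78), we use:
P(128.24 < X ≤ 152.78) = P(X ≤ 152.78) - P(X ≤ 128.24)
                 = F(152.78) - F(128.24)
                 = 0.769851 - 0.172977
                 = 0.596874

So there's approximately a 59.7% chance that X falls in this range.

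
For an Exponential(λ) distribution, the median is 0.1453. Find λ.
λ = 4.7705

For X ~ Exponential(λ), the CDF is F(x) = 1 - e^(-λx).
The median m satisfies F(m) = 0.5:
1 - e^(-λm) = 0.5
e^(-λm) = 0.5
λm = ln(2)
m = ln(2) / λ

Given m = 0.1453:
λ = ln(2) / 0.1453 = 0.693147 / 0.1453 = 4.7705

Verification: ln(2) / 4.7705 = 0.1453 ✓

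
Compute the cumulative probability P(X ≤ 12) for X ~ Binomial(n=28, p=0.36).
0.830121

We have X ~ Binomial(n=28, p=0.36).

The CDF gives us P(X ≤ k).

Using the CDF:
P(X ≤ 12) = 0.830121

This means there's approximately a 83.0% chance that X is at most 12.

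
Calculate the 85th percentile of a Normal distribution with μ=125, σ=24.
149.8744

We have X ~ Normal(μ=125, σ=24).

We want to find x such that P(X ≤ x) = 0.85.

This is the 85th percentile, which means 85% of values fall below this point.

Using the inverse CDF (quantile function):
x = F⁻¹(0.85) = 149.8744

Verification: P(X ≤ 149.8744) = 0.85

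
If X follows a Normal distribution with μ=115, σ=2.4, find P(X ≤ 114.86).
0.476742

We have X ~ Normal(μ=115, σ=2.4).

The CDF gives us P(X ≤ k).

Using the CDF:
P(X ≤ 114.86) = 0.476742

This means there's approximately a 47.7% chance that X is at most 114.86.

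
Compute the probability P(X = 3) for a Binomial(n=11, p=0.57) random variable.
0.035715

We have X ~ Binomial(n=11, p=0.57).

For a Binomial distribution, the PMF gives us the probability of each outcome.

Using the PMF formula:
P(X = 3) = 0.035715

Rounded to 4 decimal places: 0.0357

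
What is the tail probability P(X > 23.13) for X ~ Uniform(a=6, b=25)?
0.098421

We have X ~ Uniform(a=6, b=25).

P(X > 23.13) = 1 - P(X ≤ 23.13)
                = 1 - F(23.13)
                = 1 - 0.901579
                = 0.098421

So there's approximately a 9.8% chance that X exceeds 23.13.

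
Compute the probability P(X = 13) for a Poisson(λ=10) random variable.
0.072908

We have X ~ Poisson(λ=10).

For a Poisson distribution, the PMF gives us the probability of each outcome.

Using the PMF formula:
P(X = 13) = 0.072908

Rounded to 4 decimal places: 0.0729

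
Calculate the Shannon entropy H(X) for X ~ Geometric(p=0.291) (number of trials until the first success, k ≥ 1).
2.0723 nats

We have X ~ Geometric(p=0.291) (number of trials until the first success, k ≥ 1).

The Shannon entropy measures the uncertainty or information content of the distribution.

For a Geometric distribution with p=0.291 (number of trials until the first success, k ≥ 1):
H(X) = 2.0723 nats

(In bits, this would be 2.9897 bits.)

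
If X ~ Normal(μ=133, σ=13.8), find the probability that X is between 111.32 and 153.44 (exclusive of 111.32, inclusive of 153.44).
0.872628

We have X ~ Normal(μ=133, σ=13.8).

To find P(111.32 < X ≤ 153.44), we use:
P(111.32 < X ≤ 153.44) = P(X ≤ 153.44) - P(X ≤ 111.32)
                 = F(153.44) - F(111.32)
                 = 0.930718 - 0.058090
                 = 0.872628

So there's approximately a 87.3% chance that X falls in this range.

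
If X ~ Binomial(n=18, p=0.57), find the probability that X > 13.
0.058213

We have X ~ Binomial(n=18, p=0.57).

P(X > 13) = 1 - P(X ≤ 13)
                = 1 - F(13)
                = 1 - 0.941787
                = 0.058213

So there's approximately a 5.8% chance that X exceeds 13.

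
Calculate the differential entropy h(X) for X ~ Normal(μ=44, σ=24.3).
4.6094 nats

We have X ~ Normal(μ=44, σ=24.3).

The differential entropy measures the uncertainty or information content of the distribution.

For a Normal distribution with μ=44, σ=24.3:
h(X) = 4.6094 nats

(In bits, this would be 6.6500 bits.)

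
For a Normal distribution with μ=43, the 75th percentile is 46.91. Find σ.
σ = 5.7970

For X ~ Normal(μ, σ), the p-th percentile satisfies x = μ + z_p × σ,
where z_p = Φ⁻¹(p) is the standard normal quantile.

Step 1: z_{0.75} = Φ⁻¹(0.75) = 0.6745

Step 2: Solve for σ:
46.91 = 43 + 0.6745 × σ
σ = (46.91 - 43) / 0.6745
σ = 3.91 / 0.6745
σ = 5.7970

Verification: μ + z × σ = 43 + 0.6745 × 5.7970 = 46.91 ✓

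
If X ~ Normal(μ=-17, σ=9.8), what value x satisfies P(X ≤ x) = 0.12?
-28.5149

We have X ~ Normal(μ=-17, σ=9.8).

We want to find x such that P(X ≤ x) = 0.12.

This is the 12th percentile, which means 12% of values fall below this point.

Using the inverse CDF (quantile function):
x = F⁻¹(0.12) = -28.5149

Verification: P(X ≤ -28.5149) = 0.12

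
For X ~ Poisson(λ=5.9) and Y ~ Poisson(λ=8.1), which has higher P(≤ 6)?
X has higher probability (P(X ≤ 6) = 0.6224 > P(Y ≤ 6) = 0.3013)

Compute P(≤ 6) for each distribution:

X ~ Poisson(λ=5.9):
P(X ≤ 6) = 0.6224

Y ~ Poisson(λ=8.1):
P(Y ≤ 6) = 0.3013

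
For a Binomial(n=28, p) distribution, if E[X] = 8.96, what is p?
p = 0.32

For a Binomial(n, p) distribution:
E[X] = n × p

Given n = 28 and E[X] = 8.96:
8.96 = 28 × p
p = 8.96 / 28 = 0.32

Verification: Binomial(28, 0.32) has E[X] = 8.96 ✓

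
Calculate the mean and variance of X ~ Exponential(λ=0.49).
E[X] = 2.0408, Var(X) = 4.1649

We have X ~ Exponential(λ=0.49).

For an Exponential distribution with λ=0.49:

Expected value:
E[X] = 2.0408

Variance:
Var(X) = 4.1649

Standard deviation:
σ = √Var(X) = 2.0408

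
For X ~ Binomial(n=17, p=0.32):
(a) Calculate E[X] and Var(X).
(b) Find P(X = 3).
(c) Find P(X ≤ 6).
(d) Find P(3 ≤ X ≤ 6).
(a) E[X] = 5.4400, Var(X) = 3.6992
(b) P(X = 3) = 0.100713
(c) P(X ≤ 6) = 0.716164
(d) P(3 ≤ X ≤ 6) = 0.660570

We have X ~ Binomial(n=17, p=0.32).

(a) Moments:
E[X] = 5.4400
Var(X) = 3.6992
σ = √Var(X) = 1.9233

(b) Point probability using PMF:
P(X = 3) = 0.100713

(c) Cumulative probability using CDF:
P(X ≤ 6) = F(6) = 0.716164

(d) Range probability:
P(3 ≤ X ≤ 6) = P(X ≤ 6) - P(X ≤ 2)
                   = F(6) - F(2)
                   = 0.716164 - 0.055594
                   = 0.660570

This means approximately 66.1% of outcomes fall in the interval [3, 6].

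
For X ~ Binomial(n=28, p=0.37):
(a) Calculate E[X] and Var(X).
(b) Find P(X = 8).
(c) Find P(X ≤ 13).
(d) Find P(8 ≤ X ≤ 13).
(a) E[X] = 10.3600, Var(X) = 6.5268
(b) P(X = 8) = 0.105906
(c) P(X ≤ 13) = 0.889318
(d) P(8 ≤ X ≤ 13) = 0.759057

We have X ~ Binomial(n=28, p=0.37).

(a) Moments:
E[X] = 10.3600
Var(X) = 6.5268
σ = √Var(X) = 2.5548

(b) Point probability using PMF:
P(X = 8) = 0.105906

(c) Cumulative probability using CDF:
P(X ≤ 13) = F(13) = 0.889318

(d) Range probability:
P(8 ≤ X ≤ 13) = P(X ≤ 13) - P(X ≤ 7)
                   = F(13) - F(7)
                   = 0.889318 - 0.130262
                   = 0.759057

This means approximately 75.9% of outcomes fall in the interval [8, 13].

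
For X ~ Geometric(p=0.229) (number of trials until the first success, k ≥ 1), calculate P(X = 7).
0.048102

We have X ~ Geometric(p=0.229) (number of trials until the first success, k ≥ 1).

For a Geometric distribution, the PMF gives us the probability of each outcome.

Using the PMF formula:
P(X = 7) = 0.048102

Rounded to 4 decimal places: 0.0481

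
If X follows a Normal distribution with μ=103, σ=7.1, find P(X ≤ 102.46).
0.469687

We have X ~ Normal(μ=103, σ=7.1).

The CDF gives us P(X ≤ k).

Using the CDF:
P(X ≤ 102.46) = 0.469687

This means there's approximately a 47.0% chance that X is at most 102.46.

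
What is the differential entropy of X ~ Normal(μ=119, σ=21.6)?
4.4916 nats

We have X ~ Normal(μ=119, σ=21.6).

The differential entropy measures the uncertainty or information content of the distribution.

For a Normal distribution with μ=119, σ=21.6:
h(X) = 4.4916 nats

(In bits, this would be 6.4801 bits.)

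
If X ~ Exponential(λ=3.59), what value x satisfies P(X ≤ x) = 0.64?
0.2846

We have X ~ Exponential(λ=3.59).

We want to find x such that P(X ≤ x) = 0.64.

This is the 64th percentile, which means 64% of values fall below this point.

Using the inverse CDF (quantile function):
x = F⁻¹(0.64) = 0.2846

Verification: P(X ≤ 0.2846) = 0.64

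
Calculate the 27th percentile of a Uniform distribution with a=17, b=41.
23.4800

We have X ~ Uniform(a=17, b=41).

We want to find x such that P(X ≤ x) = 0.27.

This is the 27th percentile, which means 27% of values fall below this point.

Using the inverse CDF (quantile function):
x = F⁻¹(0.27) = 23.4800

Verification: P(X ≤ 23.4800) = 0.27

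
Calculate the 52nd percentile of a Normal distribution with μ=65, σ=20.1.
66.0081

We have X ~ Normal(μ=65, σ=20.1).

We want to find x such that P(X ≤ x) = 0.52.

This is the 52nd percentile, which means 52% of values fall below this point.

Using the inverse CDF (quantile function):
x = F⁻¹(0.52) = 66.0081

Verification: P(X ≤ 66.0081) = 0.52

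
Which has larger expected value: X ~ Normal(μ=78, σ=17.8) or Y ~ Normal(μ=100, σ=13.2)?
Y has larger mean (100.0000 > 78.0000)

Compute the expected value for each distribution:

X ~ Normal(μ=78, σ=17.8):
E[X] = 78.0000

Y ~ Normal(μ=100, σ=13.2):
E[Y] = 100.0000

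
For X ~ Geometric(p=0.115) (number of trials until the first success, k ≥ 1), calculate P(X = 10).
0.038299

We have X ~ Geometric(p=0.115) (number of trials until the first success, k ≥ 1).

For a Geometric distribution, the PMF gives us the probability of each outcome.

Using the PMF formula:
P(X = 10) = 0.038299

Rounded to 4 decimal places: 0.0383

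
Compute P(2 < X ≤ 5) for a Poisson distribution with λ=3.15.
0.509774

We have X ~ Poisson(λ=3.15).

To find P(2 < X ≤ 5), we use:
P(2 < X ≤ 5) = P(X ≤ 5) - P(X ≤ 2)
                 = F(5) - F(2)
                 = 0.900210 - 0.390436
                 = 0.509774

So there's approximately a 51.0% chance that X falls in this range.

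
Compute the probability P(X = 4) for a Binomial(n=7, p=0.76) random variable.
0.161420

We have X ~ Binomial(n=7, p=0.76).

For a Binomial distribution, the PMF gives us the probability of each outcome.

Using the PMF formula:
P(X = 4) = 0.161420

Rounded to 4 decimal places: 0.1614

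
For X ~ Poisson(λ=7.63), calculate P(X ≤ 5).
0.227525

We have X ~ Poisson(λ=7.63).

The CDF gives us P(X ≤ k).

Using the CDF:
P(X ≤ 5) = 0.227525

This means there's approximately a 22.8% chance that X is at most 5.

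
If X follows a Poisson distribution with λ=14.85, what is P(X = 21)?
0.028096

We have X ~ Poisson(λ=14.85).

For a Poisson distribution, the PMF gives us the probability of each outcome.

Using the PMF formula:
P(X = 21) = 0.028096

Rounded to 4 decimal places: 0.0281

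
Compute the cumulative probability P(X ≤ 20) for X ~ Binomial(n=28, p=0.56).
0.969161

We have X ~ Binomial(n=28, p=0.56).

The CDF gives us P(X ≤ k).

Using the CDF:
P(X ≤ 20) = 0.969161

This means there's approximately a 96.9% chance that X is at most 20.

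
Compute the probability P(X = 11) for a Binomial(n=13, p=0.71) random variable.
0.151612

We have X ~ Binomial(n=13, p=0.71).

For a Binomial distribution, the PMF gives us the probability of each outcome.

Using the PMF formula:
P(X = 11) = 0.151612

Rounded to 4 decimal places: 0.1516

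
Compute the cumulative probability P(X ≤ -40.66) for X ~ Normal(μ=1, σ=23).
0.035047

We have X ~ Normal(μ=1, σ=23).

The CDF gives us P(X ≤ k).

Using the CDF:
P(X ≤ -40.66) = 0.035047

This means there's approximately a 3.5% chance that X is at most -40.66.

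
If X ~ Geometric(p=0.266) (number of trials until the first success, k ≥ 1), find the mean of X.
3.7594

We have X ~ Geometric(p=0.266) (number of trials until the first success, k ≥ 1).

For a Geometric distribution with p=0.266 (number of trials until the first success, k ≥ 1):
E[X] = 3.7594

This is the expected (average) value of X.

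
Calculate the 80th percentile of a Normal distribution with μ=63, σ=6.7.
68.6389

We have X ~ Normal(μ=63, σ=6.7).

We want to find x such that P(X ≤ x) = 0.8.

This is the 80th percentile, which means 80% of values fall below this point.

Using the inverse CDF (quantile function):
x = F⁻¹(0.8) = 68.6389

Verification: P(X ≤ 68.6389) = 0.8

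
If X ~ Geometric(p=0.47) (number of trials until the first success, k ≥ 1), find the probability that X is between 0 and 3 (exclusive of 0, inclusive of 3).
0.851123

We have X ~ Geometric(p=0.47) (number of trials until the first success, k ≥ 1).

To find P(0 < X ≤ 3), we use:
P(0 < X ≤ 3) = P(X ≤ 3) - P(X ≤ 0)
                 = F(3) - F(0)
                 = 0.851123 - 0.000000
                 = 0.851123

So there's approximately a 85.1% chance that X falls in this range.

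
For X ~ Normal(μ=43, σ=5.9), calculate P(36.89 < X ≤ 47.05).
0.603586

We have X ~ Normal(μ=43, σ=5.9).

To find P(36.89 < X ≤ 47.05), we use:
P(36.89 < X ≤ 47.05) = P(X ≤ 47.05) - P(X ≤ 36.89)
                 = F(47.05) - F(36.89)
                 = 0.753782 - 0.150196
                 = 0.603586

So there's approximately a 60.4% chance that X falls in this range.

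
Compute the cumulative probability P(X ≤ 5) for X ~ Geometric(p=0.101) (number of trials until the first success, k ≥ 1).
0.412783

We have X ~ Geometric(p=0.101) (number of trials until the first success, k ≥ 1).

The CDF gives us P(X ≤ k).

Using the CDF:
P(X ≤ 5) = 0.412783

This means there's approximately a 41.3% chance that X is at most 5.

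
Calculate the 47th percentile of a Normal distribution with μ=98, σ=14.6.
96.9011

We have X ~ Normal(μ=98, σ=14.6).

We want to find x such that P(X ≤ x) = 0.47.

This is the 47th percentile, which means 47% of values fall below this point.

Using the inverse CDF (quantile function):
x = F⁻¹(0.47) = 96.9011

Verification: P(X ≤ 96.9011) = 0.47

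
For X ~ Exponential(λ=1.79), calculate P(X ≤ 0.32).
0.436056

We have X ~ Exponential(λ=1.79).

The CDF gives us P(X ≤ k).

Using the CDF:
P(X ≤ 0.32) = 0.436056

This means there's approximately a 43.6% chance that X is at most 0.32.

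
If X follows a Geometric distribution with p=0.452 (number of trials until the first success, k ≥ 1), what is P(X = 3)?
0.135737

We have X ~ Geometric(p=0.452) (number of trials until the first success, k ≥ 1).

For a Geometric distribution, the PMF gives us the probability of each outcome.

Using the PMF formula:
P(X = 3) = 0.135737

Rounded to 4 decimal places: 0.1357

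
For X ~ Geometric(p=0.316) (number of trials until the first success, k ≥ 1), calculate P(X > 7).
0.070048

We have X ~ Geometric(p=0.316) (number of trials until the first success, k ≥ 1).

P(X > 7) = 1 - P(X ≤ 7)
                = 1 - F(7)
                = 1 - 0.929952
                = 0.070048

So there's approximately a 7.0% chance that X exceeds 7.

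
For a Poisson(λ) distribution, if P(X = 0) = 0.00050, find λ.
λ = 7.6009

For a Poisson(λ) distribution, the PMF at 0 is:
P(X = 0) = λ^0 e^(-λ) / 0! = e^(-λ)

Given P(X = 0) = 0.00050:
e^(-λ) = 0.00050
-λ = ln(0.00050)
λ = -ln(0.00050) = 7.6009

Verification: e^(-7.6009) = 0.00050 ✓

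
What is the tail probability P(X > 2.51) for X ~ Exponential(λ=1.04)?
0.073505

We have X ~ Exponential(λ=1.04).

P(X > 2.51) = 1 - P(X ≤ 2.51)
                = 1 - F(2.51)
                = 1 - 0.926495
                = 0.073505

So there's approximately a 7.4% chance that X exceeds 2.51.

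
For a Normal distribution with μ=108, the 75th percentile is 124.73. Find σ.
σ = 24.8039

For X ~ Normal(μ, σ), the p-th percentile satisfies x = μ + z_p × σ,
where z_p = Φ⁻¹(p) is the standard normal quantile.

Step 1: z_{0.75} = Φ⁻¹(0.75) = 0.6745

Step 2: Solve for σ:
124.73 = 108 + 0.6745 × σ
σ = (124.73 - 108) / 0.6745
σ = 16.73 / 0.6745
σ = 24.8039

Verification: μ + z × σ = 108 + 0.6745 × 24.8039 = 124.73 ✓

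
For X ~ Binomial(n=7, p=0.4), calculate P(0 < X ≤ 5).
0.953165

We have X ~ Binomial(n=7, p=0.4).

To find P(0 < X ≤ 5), we use:
P(0 < X ≤ 5) = P(X ≤ 5) - P(X ≤ 0)
                 = F(5) - F(0)
                 = 0.981158 - 0.027994
                 = 0.953165

So there's approximately a 95.3% chance that X falls in this range.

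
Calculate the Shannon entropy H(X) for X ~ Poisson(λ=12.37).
2.6695 nats

We have X ~ Poisson(λ=12.37).

The Shannon entropy measures the uncertainty or information content of the distribution.

For a Poisson distribution with λ=12.37:
H(X) = 2.6695 nats

(In bits, this would be 3.8513 bits.)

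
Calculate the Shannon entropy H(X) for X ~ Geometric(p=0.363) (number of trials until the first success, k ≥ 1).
1.8048 nats

We have X ~ Geometric(p=0.363) (number of trials until the first success, k ≥ 1).

The Shannon entropy measures the uncertainty or information content of the distribution.

For a Geometric distribution with p=0.363 (number of trials until the first success, k ≥ 1):
H(X) = 1.8048 nats

(In bits, this would be 2.6037 bits.)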